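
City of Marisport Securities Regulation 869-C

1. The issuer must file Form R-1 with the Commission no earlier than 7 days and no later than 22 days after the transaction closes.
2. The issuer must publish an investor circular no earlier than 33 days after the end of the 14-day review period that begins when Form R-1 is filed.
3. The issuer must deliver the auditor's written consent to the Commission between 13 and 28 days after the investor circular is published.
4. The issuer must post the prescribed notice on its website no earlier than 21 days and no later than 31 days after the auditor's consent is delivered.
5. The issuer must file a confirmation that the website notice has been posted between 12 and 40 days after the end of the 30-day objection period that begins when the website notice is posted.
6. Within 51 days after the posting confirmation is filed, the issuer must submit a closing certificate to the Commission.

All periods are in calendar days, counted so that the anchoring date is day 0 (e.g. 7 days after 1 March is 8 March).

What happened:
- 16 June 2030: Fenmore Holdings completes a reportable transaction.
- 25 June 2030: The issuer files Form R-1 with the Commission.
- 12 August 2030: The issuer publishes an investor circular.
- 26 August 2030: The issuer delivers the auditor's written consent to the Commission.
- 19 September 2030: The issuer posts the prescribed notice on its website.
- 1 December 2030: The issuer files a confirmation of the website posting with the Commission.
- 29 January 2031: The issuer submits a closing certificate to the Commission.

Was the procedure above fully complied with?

Step 1 — 7 and 22 days from 16 June 2030 (when the transaction closes) are 23 June 2030 and 8 July 2030 respectively; done 25 June 2030 — within the window.
Step 2 — must wait 33 days from 9 July 2030 (end of the 14-day review period, which began when Form R-1 is filed on 25 June 2030), so not before 11 August 2030; 12 August 2030 is on or after that date.
Step 3 — 13 and 28 days from 12 August 2030 (when the investor circular is published) are 25 August 2030 and 9 September 2030 respectively; done 26 August 2030 — within the window.
Step 4 — 21 and 31 days from 26 August 2030 (when the auditor's consent is delivered) are 16 September 2030 and 26 September 2030 respectively; 19 September 2030 falls inside that range.
Step 5 — 12 and 40 days from 19 October 2030 (end of the 30-day objection period, which began when the website notice is posted on 19 September 2030) are 31 October 2030 and 28 November 2030 respectively; done 1 December 2030 — 3 days after the window closed.
The analysis stops there.

No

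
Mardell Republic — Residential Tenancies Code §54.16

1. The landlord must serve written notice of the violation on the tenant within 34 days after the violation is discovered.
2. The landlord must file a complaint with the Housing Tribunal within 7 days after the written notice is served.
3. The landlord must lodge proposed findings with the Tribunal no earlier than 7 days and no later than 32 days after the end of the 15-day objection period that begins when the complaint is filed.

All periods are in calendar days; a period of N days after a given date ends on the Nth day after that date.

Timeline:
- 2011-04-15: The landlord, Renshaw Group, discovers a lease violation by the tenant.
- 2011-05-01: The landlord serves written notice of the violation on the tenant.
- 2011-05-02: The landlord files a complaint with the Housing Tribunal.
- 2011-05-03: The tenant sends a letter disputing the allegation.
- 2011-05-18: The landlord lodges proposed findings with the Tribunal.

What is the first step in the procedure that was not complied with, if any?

Step 1: 34 days after 2011-04-15 (when the violation is discovered) is 2011-05-19; done 2011-05-01 — timely.
Step 2: 7 days after 2011-05-01 (when the written notice is served) is 2011-05-08; done 2011-05-02 — timely.
Step 3: the window is 7–32 days after 2011-05-17 (end of the 15-day objection period, which began when the complaint is filed on 2011-05-02), so 2011-05-24 through 2011-06-18; done 2011-05-18 — 6 days before the window opened.
That is the first point of non-compliance.

Step 3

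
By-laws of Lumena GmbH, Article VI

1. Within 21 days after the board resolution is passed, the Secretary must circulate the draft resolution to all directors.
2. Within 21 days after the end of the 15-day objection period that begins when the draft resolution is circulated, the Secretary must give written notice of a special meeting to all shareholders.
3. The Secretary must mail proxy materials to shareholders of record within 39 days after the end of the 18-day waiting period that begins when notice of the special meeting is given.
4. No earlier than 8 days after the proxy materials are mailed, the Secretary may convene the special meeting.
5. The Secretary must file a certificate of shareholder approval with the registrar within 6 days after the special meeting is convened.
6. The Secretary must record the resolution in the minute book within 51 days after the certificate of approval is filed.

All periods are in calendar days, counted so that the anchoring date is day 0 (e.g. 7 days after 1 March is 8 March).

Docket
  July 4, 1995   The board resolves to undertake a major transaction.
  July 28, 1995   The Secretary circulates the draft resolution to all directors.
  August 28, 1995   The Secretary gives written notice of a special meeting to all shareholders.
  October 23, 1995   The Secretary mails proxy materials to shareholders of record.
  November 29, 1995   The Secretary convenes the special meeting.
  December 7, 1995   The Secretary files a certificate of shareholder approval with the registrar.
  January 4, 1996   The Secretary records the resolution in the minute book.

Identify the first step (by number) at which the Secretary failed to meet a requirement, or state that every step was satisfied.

(1) due by July 4, 1995 + 21 days = July 25, 1995; not done until July 28, 1995, 3 days after the deadline.

Step 1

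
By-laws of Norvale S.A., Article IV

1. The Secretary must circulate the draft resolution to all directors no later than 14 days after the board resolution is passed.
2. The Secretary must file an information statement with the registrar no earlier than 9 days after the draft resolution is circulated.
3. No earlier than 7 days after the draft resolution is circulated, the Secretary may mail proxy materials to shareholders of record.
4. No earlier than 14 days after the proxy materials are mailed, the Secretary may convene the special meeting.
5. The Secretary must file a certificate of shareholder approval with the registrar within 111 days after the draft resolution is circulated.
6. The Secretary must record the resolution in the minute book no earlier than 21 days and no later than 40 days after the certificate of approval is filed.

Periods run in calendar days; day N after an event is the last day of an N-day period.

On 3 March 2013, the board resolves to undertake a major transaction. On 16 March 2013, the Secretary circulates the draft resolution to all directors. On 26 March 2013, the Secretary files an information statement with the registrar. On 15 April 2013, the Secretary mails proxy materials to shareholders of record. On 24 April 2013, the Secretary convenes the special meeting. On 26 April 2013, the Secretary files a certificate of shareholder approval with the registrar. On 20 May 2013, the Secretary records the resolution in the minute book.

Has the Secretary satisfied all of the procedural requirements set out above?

Step 1: 14 days after 3 March 2013 (when the board resolution is passed) is 17 March 2013; completed 16 March 2013, before the deadline.
Step 2: the earliest permitted date is 9 days after 16 March 2013 (when the draft resolution is circulated), i.e. 25 March 2013; done 26 March 2013, after the minimum wait.
Step 3: the earliest permitted date is 7 days after 16 March 2013 (when the draft resolution is circulated), i.e. 23 March 2013; done 15 April 2013, after the minimum wait.
Step 4: the earliest permitted date is 14 days after 15 April 2013 (when the proxy materials are mailed), i.e. 29 April 2013; 24 April 2013 is 5 days before the earliest permitted date.
The procedure was therefore not followed at step 4.

No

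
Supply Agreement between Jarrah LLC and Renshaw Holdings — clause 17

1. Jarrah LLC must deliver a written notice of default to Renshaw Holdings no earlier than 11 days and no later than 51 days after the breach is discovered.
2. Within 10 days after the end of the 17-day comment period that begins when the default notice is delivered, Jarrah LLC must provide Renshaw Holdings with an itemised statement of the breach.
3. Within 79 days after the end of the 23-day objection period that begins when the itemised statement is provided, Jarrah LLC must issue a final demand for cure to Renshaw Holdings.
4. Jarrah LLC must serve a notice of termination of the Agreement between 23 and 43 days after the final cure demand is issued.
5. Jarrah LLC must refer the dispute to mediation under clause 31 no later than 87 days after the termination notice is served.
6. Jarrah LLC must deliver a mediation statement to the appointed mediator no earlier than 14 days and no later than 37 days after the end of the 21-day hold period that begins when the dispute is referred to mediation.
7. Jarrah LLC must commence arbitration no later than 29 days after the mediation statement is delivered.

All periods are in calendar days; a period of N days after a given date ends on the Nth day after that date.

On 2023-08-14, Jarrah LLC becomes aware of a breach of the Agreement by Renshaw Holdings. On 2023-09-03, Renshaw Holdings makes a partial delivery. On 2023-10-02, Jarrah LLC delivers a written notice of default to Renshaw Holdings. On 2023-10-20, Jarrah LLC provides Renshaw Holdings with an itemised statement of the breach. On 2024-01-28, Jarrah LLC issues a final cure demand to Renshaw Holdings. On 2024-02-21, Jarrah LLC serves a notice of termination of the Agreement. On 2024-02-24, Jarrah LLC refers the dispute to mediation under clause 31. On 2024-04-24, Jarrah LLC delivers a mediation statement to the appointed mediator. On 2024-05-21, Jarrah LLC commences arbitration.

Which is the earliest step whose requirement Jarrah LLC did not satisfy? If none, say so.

Step 6

(1) the permitted window runs from 2023-08-14 + 11 = 2023-08-25 to 2023-08-14 + 51 = 2023-10-04; 2023-10-02 falls inside that range.
(2) due by 2023-10-19 + 10 days = 2023-10-29; 2023-10-20 is within that limit.
(3) due by 2023-11-12 + 79 days = 2024-01-30; completed 2024-01-28, before the deadline.
(4) the permitted window runs from 2024-01-28 + 23 = 2024-02-20 to 2024-01-28 + 43 = 2024-03-11; 2024-02-21 falls inside that range.
(5) due by 2024-02-21 + 87 days = 2024-05-18; completed 2024-02-24, before the deadline.
(6) the permitted window runs from 2024-03-16 + 14 = 2024-03-30 to 2024-03-16 + 37 = 2024-04-22; 2024-04-24 is 2 days past the end of the window.
No need to go further; step 6 was not satisfied.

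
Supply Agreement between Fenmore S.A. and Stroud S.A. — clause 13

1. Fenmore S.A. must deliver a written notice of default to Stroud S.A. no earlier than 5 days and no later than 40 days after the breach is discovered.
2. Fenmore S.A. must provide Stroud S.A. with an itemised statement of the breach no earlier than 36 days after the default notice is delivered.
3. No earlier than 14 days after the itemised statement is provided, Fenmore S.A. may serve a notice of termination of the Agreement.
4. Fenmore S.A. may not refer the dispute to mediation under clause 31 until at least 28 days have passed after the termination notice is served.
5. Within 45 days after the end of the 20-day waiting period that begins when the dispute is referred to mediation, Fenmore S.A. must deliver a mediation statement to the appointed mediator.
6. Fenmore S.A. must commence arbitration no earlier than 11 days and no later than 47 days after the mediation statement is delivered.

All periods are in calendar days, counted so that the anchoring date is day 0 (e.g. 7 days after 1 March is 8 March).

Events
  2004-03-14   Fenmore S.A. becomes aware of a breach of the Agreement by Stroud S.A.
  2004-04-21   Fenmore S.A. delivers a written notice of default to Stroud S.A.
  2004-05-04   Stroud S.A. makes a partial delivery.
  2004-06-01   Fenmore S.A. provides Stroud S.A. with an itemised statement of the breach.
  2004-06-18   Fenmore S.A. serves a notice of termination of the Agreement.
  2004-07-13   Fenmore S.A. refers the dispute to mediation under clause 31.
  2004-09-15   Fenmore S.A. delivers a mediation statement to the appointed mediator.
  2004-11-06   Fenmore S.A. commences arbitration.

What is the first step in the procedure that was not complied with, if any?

(1) the permitted window runs from 2004-03-14 + 5 = 2004-03-19 to 2004-03-14 + 40 = 2004-04-23; done 2004-04-21, which is between those dates.
(2) permitted from 2004-04-21 + 36 days = 2004-05-27 onward; 2004-06-01 is on or after that date.
(3) permitted from 2004-06-01 + 14 days = 2004-06-15 onward; done 2004-06-18 — permitted.
(4) permitted from 2004-06-18 + 28 days = 2004-07-16 onward; acted on 2004-07-13, 3 days prematurely.

Step 4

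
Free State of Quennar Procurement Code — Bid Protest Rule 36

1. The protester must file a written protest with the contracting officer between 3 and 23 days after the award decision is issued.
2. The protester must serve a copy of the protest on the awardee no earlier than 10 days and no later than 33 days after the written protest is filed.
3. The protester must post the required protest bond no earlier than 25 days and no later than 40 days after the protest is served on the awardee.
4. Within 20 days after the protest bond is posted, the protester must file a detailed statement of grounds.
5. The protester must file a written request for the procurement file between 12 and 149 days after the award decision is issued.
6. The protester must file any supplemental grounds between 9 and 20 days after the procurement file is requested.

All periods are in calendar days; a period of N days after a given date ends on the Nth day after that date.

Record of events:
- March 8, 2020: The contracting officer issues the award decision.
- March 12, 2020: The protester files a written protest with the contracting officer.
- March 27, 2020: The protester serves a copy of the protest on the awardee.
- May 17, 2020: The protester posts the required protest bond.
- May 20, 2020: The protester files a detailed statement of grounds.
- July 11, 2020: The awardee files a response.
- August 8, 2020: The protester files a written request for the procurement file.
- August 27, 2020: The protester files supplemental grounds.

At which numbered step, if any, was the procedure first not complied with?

Step 1: the window is 3–23 days after March 8, 2020 (when the award decision is issued), so March 11, 2020 through March 31, 2020; done March 12, 2020, which is between those dates.
Step 2: the window is 10–33 days after March 12, 2020 (when the written protest is filed), so March 22, 2020 through April 14, 2020; done March 27, 2020 — within the window.
Step 3: the window is 25–40 days after March 27, 2020 (when the protest is served on the awardee), so April 21, 2020 through May 6, 2020; May 17, 2020 is 11 days past the end of the window.
Later steps need not be reached.

Step 3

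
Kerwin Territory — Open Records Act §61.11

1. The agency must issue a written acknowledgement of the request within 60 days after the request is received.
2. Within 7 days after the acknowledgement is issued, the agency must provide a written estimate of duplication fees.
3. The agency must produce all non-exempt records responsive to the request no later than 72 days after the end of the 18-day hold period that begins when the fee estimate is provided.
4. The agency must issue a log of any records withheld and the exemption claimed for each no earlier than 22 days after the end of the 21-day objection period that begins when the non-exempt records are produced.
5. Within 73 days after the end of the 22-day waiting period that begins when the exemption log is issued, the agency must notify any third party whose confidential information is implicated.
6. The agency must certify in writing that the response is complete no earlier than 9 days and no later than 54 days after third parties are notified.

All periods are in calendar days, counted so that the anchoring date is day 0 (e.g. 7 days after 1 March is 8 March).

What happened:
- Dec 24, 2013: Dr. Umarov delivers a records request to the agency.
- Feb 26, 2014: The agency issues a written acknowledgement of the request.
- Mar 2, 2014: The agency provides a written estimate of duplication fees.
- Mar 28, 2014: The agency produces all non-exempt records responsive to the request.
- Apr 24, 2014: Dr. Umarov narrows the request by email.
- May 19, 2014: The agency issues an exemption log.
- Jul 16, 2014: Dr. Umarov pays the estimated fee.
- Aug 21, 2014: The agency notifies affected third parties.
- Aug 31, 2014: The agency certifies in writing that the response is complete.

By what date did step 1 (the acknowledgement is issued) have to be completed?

Feb 22, 2014

Step 1 runs from Dec 24, 2013, when the request is received. 60 days after Dec 24, 2013 is Feb 22, 2014.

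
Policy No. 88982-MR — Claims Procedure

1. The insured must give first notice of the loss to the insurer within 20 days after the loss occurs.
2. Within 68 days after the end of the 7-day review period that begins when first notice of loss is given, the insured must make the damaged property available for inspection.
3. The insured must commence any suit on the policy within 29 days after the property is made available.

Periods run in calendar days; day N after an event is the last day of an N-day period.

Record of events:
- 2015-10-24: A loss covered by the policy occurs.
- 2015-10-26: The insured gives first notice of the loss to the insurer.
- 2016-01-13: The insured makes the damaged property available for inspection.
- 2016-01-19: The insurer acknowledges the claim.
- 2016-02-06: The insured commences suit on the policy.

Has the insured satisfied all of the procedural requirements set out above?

No

Step 1 — counting 20 days from 2015-10-24 (when the loss occurs) gives a deadline of 2015-11-13; completed 2015-10-26, before the deadline.
Step 2 — counting 68 days from 2015-11-02 (end of the 7-day review period, which began when first notice of loss is given on 2015-10-26) gives a deadline of 2016-01-09; done 2016-01-13 — 4 days late.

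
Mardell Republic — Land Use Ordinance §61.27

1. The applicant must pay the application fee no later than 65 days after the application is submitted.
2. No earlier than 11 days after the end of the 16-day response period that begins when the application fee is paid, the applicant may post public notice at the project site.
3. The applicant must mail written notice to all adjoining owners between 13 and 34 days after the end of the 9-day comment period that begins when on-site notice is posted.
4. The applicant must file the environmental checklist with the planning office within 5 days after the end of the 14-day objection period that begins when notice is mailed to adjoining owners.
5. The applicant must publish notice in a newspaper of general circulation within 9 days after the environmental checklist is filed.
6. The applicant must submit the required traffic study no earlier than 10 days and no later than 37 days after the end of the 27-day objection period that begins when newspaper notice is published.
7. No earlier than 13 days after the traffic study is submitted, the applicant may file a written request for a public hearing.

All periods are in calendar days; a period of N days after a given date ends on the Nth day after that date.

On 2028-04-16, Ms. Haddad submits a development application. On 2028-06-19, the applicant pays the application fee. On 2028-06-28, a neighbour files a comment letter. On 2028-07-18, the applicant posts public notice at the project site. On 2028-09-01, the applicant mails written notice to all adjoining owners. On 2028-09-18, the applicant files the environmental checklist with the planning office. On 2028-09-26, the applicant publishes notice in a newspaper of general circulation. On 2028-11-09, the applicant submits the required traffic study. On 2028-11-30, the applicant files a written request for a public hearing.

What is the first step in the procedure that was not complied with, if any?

(1) due by 2028-04-16 + 65 days = 2028-06-20; completed 2028-06-19, before the deadline.
(2) permitted from 2028-07-05 + 11 days = 2028-07-16 onward; done 2028-07-18, after the minimum wait.
(3) the permitted window runs from 2028-07-27 + 13 = 2028-08-09 to 2028-07-27 + 34 = 2028-08-30; 2028-09-01 is 2 days past the end of the window.
The analysis stops there.

Step 3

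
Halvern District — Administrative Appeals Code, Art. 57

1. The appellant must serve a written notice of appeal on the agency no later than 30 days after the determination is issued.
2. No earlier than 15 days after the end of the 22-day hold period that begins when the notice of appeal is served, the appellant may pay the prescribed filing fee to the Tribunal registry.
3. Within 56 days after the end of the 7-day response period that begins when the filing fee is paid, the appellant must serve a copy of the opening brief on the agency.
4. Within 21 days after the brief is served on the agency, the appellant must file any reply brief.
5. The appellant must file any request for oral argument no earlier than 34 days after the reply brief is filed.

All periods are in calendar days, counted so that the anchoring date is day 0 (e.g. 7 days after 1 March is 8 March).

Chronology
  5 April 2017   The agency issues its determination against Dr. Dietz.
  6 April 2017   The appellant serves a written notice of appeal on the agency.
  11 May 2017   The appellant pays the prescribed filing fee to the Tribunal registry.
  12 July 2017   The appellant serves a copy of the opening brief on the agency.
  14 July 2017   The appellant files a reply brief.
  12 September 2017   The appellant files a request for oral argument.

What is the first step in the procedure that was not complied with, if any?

Step 1 — counting 30 days from 5 April 2017 (when the determination is issued) gives a deadline of 5 May 2017; done 6 April 2017 — timely.
Step 2 — must wait 15 days from 28 April 2017 (end of the 22-day hold period, which began when the notice of appeal is served on 6 April 2017), so not before 13 May 2017; 11 May 2017 is 2 days before the earliest permitted date.
Later steps need not be reached.

Step 2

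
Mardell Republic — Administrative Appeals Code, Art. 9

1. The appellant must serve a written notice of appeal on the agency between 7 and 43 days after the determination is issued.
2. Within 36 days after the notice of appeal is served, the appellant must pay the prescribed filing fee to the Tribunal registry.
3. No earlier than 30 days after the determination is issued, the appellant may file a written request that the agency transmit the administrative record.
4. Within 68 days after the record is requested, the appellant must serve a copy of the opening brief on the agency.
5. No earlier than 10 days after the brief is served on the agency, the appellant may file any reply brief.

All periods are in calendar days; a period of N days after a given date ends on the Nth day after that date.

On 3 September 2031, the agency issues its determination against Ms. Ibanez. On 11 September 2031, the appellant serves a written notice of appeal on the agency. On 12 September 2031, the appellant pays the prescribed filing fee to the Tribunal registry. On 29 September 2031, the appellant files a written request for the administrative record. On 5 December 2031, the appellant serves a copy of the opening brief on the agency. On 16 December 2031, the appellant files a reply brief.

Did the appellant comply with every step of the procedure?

No

Step 1 — 7 and 43 days from 3 September 2031 (when the determination is issued) are 10 September 2031 and 16 October 2031 respectively; done 11 September 2031, which is between those dates.
Step 2 — counting 36 days from 11 September 2031 (when the notice of appeal is served) gives a deadline of 17 October 2031; done 12 September 2031 — timely.
Step 3 — must wait 30 days from 3 September 2031 (when the determination is issued), so not before 3 October 2031; 29 September 2031 is 4 days before the earliest permitted date.
The analysis stops there.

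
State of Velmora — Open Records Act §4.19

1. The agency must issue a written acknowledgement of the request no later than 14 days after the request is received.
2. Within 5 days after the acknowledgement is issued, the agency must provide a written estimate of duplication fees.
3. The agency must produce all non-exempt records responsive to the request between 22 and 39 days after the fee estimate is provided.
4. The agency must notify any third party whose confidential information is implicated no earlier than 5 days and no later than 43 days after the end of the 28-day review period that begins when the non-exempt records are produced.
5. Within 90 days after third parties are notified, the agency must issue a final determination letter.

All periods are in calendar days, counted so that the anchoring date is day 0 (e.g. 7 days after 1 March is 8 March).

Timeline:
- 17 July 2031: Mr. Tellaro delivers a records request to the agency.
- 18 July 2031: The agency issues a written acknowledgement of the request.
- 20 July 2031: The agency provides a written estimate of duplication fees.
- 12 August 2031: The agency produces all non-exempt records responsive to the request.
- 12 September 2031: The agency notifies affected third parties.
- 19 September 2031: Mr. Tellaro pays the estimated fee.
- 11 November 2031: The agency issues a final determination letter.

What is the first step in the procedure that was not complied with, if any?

Step 4

Step 1: 14 days after 17 July 2031 (when the request is received) is 31 July 2031; completed 18 July 2031, before the deadline.
Step 2: 5 days after 18 July 2031 (when the acknowledgement is issued) is 23 July 2031; done 20 July 2031 — timely.
Step 3: the window is 22–39 days after 20 July 2031 (when the fee estimate is provided), so 11 August 2031 through 28 August 2031; done 12 August 2031 — within the window.
Step 4: the window is 5–43 days after 9 September 2031 (end of the 28-day review period, which began when the non-exempt records are produced on 12 August 2031), so 14 September 2031 through 22 October 2031; done 12 September 2031 — 2 days before the window opened.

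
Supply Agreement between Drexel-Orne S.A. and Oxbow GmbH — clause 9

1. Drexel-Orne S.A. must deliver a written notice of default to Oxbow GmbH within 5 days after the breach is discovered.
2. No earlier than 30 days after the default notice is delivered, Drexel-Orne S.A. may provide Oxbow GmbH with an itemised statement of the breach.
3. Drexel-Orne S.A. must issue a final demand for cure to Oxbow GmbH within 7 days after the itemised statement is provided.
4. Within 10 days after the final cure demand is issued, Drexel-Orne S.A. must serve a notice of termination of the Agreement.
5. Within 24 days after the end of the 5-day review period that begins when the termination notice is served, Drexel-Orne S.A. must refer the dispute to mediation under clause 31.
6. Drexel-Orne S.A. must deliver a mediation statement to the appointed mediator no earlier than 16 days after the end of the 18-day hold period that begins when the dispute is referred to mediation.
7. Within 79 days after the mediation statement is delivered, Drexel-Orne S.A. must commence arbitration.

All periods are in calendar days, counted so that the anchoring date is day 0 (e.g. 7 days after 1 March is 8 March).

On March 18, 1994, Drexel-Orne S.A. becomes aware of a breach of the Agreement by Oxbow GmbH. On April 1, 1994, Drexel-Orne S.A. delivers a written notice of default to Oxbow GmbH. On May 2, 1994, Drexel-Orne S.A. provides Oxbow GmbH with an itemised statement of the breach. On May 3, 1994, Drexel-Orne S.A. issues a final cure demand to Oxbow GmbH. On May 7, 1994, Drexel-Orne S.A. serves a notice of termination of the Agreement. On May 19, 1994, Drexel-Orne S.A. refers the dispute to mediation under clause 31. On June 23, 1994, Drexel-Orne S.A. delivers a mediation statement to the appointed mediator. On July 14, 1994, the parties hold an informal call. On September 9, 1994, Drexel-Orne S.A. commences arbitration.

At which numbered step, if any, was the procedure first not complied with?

Step 1

(1) due by March 18, 1994 + 5 days = March 23, 1994; April 1, 1994 misses that deadline by 9 days.
No need to go further; step 1 was not satisfied.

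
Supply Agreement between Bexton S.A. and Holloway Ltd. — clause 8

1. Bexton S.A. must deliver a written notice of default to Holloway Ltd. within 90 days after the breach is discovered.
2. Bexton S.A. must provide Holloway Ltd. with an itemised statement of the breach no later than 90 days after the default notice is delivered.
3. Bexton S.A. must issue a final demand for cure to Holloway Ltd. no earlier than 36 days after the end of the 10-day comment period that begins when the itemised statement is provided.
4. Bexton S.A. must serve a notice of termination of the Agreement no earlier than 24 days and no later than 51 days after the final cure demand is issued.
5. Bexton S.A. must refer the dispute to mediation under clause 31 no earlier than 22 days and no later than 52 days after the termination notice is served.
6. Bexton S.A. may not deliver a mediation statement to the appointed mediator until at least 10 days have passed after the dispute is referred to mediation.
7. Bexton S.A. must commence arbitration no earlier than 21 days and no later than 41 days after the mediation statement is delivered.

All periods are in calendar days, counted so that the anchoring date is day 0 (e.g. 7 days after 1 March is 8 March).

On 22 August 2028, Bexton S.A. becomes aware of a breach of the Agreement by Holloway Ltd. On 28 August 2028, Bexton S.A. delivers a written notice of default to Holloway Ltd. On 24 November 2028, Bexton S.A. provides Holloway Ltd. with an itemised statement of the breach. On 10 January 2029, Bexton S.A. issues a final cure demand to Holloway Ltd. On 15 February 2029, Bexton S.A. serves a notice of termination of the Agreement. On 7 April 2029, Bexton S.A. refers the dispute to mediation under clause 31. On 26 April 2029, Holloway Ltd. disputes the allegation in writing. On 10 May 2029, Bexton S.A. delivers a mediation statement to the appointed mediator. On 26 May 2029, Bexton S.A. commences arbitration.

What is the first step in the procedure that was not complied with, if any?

Step 7

Step 1 — counting 90 days from 22 August 2028 (when the breach is discovered) gives a deadline of 20 November 2028; completed 28 August 2028, before the deadline.
Step 2 — counting 90 days from 28 August 2028 (when the default notice is delivered) gives a deadline of 26 November 2028; 24 November 2028 is within that limit.
Step 3 — must wait 36 days from 4 December 2028 (end of the 10-day comment period, which began when the itemised statement is provided on 24 November 2028), so not before 9 January 2029; done 10 January 2029 — permitted.
Step 4 — 24 and 51 days from 10 January 2029 (when the final cure demand is issued) are 3 February 2029 and 2 March 2029 respectively; done 15 February 2029, which is between those dates.
Step 5 — 22 and 52 days from 15 February 2029 (when the termination notice is served) are 9 March 2029 and 8 April 2029 respectively; done 7 April 2029 — within the window.
Step 6 — must wait 10 days from 7 April 2029 (when the dispute is referred to mediation), so not before 17 April 2029; 10 May 2029 is on or after that date.
Step 7 — 21 and 41 days from 10 May 2029 (when the mediation statement is delivered) are 31 May 2029 and 20 June 2029 respectively; done 26 May 2029 — 5 days before the window opened.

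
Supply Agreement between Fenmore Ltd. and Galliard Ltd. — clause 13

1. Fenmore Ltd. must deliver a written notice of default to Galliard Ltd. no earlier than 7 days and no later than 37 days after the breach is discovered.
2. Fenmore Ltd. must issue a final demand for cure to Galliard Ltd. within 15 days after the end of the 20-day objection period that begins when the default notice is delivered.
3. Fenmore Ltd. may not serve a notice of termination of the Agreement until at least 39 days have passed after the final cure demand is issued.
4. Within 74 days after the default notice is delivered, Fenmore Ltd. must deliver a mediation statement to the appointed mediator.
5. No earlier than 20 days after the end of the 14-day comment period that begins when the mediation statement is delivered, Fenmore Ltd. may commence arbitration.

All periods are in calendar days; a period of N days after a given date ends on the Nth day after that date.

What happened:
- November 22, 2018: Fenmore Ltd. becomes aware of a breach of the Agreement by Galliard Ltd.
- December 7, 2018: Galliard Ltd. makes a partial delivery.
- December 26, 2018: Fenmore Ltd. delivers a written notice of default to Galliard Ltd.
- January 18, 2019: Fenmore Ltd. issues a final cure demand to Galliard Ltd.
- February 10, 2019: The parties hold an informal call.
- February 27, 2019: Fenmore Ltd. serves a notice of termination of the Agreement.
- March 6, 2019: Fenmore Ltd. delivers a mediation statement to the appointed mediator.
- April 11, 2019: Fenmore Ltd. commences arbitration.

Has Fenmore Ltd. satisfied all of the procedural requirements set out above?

(1) the permitted window runs from November 22, 2018 + 7 = November 29, 2018 to November 22, 2018 + 37 = December 29, 2018; December 26, 2018 falls inside that range.
(2) due by January 15, 2019 + 15 days = January 30, 2019; done January 18, 2019 — timely.
(3) permitted from January 18, 2019 + 39 days = February 26, 2019 onward; February 27, 2019 is on or after that date.
(4) due by December 26, 2018 + 74 days = March 10, 2019; March 6, 2019 is within that limit.
(5) permitted from March 20, 2019 + 20 days = April 9, 2019 onward; done April 11, 2019 — permitted.

Yes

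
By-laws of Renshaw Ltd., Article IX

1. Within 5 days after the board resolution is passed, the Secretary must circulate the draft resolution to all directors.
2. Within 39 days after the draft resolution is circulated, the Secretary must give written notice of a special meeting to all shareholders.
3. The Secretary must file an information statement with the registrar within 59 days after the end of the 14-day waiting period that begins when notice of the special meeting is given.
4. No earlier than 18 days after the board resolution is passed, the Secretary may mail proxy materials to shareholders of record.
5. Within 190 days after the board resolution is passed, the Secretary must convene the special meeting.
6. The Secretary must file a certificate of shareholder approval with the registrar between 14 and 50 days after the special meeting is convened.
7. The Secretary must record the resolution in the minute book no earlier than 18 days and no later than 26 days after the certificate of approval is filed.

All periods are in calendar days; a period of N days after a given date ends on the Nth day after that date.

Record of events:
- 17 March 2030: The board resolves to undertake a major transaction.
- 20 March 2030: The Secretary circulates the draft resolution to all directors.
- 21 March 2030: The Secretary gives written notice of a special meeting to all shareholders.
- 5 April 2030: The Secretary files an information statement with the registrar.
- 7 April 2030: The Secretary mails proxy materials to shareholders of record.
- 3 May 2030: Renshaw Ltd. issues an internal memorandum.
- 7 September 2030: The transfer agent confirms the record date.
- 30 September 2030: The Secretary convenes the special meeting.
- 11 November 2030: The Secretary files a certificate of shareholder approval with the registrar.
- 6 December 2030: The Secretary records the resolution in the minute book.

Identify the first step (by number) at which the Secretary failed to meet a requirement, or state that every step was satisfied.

Step 5

Step 1 — counting 5 days from 17 March 2030 (when the board resolution is passed) gives a deadline of 22 March 2030; done 20 March 2030 — timely.
Step 2 — counting 39 days from 20 March 2030 (when the draft resolution is circulated) gives a deadline of 28 April 2030; completed 21 March 2030, before the deadline.
Step 3 — counting 59 days from 4 April 2030 (end of the 14-day waiting period, which began when notice of the special meeting is given on 21 March 2030) gives a deadline of 2 June 2030; completed 5 April 2030, before the deadline.
Step 4 — must wait 18 days from 17 March 2030 (when the board resolution is passed), so not before 4 April 2030; done 7 April 2030, after the minimum wait.
Step 5 — counting 190 days from 17 March 2030 (when the board resolution is passed) gives a deadline of 23 September 2030; not done until 30 September 2030, 7 days after the deadline.
The analysis stops there.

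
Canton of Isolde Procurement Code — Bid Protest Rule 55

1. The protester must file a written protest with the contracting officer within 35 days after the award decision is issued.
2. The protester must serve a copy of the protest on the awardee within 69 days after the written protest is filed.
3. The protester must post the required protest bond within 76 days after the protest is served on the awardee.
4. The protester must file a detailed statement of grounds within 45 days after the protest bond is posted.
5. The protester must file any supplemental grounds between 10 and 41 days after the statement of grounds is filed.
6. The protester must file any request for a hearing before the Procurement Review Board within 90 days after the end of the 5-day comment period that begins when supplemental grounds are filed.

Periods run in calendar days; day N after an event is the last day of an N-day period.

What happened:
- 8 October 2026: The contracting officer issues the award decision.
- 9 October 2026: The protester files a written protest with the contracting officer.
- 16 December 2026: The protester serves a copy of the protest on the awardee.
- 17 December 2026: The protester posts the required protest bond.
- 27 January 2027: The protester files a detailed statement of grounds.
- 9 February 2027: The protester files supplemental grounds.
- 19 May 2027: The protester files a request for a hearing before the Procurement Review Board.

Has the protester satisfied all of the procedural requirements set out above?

No

Step 1: 35 days after 8 October 2026 (when the award decision is issued) is 12 November 2026; done 9 October 2026 — timely.
Step 2: 69 days after 9 October 2026 (when the written protest is filed) is 17 December 2026; completed 16 December 2026, before the deadline.
Step 3: 76 days after 16 December 2026 (when the protest is served on the awardee) is 2 March 2027; completed 17 December 2026, before the deadline.
Step 4: 45 days after 17 December 2026 (when the protest bond is posted) is 31 January 2027; completed 27 January 2027, before the deadline.
Step 5: the window is 10–41 days after 27 January 2027 (when the statement of grounds is filed), so 6 February 2027 through 9 March 2027; done 9 February 2027 — within the window.
Step 6: 90 days after 14 February 2027 (end of the 5-day comment period, which began when supplemental grounds are filed on 9 February 2027) is 15 May 2027; done 19 May 2027 — 4 days late.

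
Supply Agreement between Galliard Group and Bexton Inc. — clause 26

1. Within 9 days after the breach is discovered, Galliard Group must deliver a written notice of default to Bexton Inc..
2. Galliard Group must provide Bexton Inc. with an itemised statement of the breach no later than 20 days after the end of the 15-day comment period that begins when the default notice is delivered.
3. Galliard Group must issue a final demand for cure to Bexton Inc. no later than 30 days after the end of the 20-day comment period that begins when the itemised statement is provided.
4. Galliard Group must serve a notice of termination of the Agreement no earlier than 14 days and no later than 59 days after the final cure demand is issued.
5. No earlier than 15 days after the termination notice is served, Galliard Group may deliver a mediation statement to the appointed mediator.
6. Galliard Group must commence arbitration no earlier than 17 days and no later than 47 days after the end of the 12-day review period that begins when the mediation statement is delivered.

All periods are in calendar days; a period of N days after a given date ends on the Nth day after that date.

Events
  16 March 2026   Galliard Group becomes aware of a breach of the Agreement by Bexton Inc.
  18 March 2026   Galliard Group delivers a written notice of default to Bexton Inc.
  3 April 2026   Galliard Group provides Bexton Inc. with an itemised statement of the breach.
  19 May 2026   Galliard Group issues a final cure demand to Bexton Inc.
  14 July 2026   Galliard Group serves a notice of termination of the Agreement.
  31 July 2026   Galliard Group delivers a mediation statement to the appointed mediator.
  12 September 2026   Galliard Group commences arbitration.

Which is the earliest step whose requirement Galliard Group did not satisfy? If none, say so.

(1) due by 16 March 2026 + 9 days = 25 March 2026; completed 18 March 2026, before the deadline.
(2) due by 2 April 2026 + 20 days = 22 April 2026; 3 April 2026 is within that limit.
(3) due by 23 April 2026 + 30 days = 23 May 2026; completed 19 May 2026, before the deadline.
(4) the permitted window runs from 19 May 2026 + 14 = 2 June 2026 to 19 May 2026 + 59 = 17 July 2026; done 14 July 2026, which is between those dates.
(5) permitted from 14 July 2026 + 15 days = 29 July 2026 onward; done 31 July 2026, after the minimum wait.
(6) the permitted window runs from 12 August 2026 + 17 = 29 August 2026 to 12 August 2026 + 47 = 28 September 2026; done 12 September 2026, which is between those dates.

None — every step was satisfied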